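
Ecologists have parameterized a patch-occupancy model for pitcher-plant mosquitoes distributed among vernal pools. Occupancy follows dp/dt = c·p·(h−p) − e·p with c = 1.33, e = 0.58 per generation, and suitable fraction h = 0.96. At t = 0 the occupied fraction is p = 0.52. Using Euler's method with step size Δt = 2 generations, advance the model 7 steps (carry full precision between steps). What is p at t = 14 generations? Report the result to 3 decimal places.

0.524

Update rule: p ← p + [c·p·(h−p) − e·p]·Δt with Δt = 2.
p: 0.52000 → 0.52541  (Δp = +0.00541)
p: 0.52541 → 0.52331  (Δp = -0.00209)
p: 0.52331 → 0.52414  (Δp = +0.00083)
p: 0.52414 → 0.52382  (Δp = -0.00033)
p: 0.52382 → 0.52395  (Δp = +0.00013)
p: 0.52395 → 0.52390  (Δp = -0.00005)
p: 0.52390 → 0.52392  (Δp = +0.00002)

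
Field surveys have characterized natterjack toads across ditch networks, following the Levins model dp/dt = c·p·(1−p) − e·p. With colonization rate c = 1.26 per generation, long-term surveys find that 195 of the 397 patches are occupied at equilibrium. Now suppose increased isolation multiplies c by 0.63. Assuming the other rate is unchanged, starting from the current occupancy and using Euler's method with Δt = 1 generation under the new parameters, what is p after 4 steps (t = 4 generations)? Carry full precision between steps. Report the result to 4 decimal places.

Observed p* = 195/397 = 0.49118.
Balance c(1−p*) = e gives e = 1.26×(1 − 0.49118) = 0.64111.
Starting from p₀ = 0.49118; update p ← p + (dp/dt)·Δt with the new parameters.
step 1: Δp = -0.11651, p = 0.37467
step 2: Δp = -0.05422, p = 0.32045
step 3: Δp = -0.03258, p = 0.28786
step 4: Δp = -0.02182, p = 0.26604

0.2660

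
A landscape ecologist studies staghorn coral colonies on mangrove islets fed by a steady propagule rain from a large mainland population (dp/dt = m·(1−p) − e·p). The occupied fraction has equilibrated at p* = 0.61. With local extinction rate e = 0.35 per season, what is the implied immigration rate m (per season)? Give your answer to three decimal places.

0.547

At equilibrium m(1−p*) = e·p*, so m = e·p*/(1−p*).
m = 0.35 × 0.61 / 0.3900 = 0.2135/0.3900 = 0.5474.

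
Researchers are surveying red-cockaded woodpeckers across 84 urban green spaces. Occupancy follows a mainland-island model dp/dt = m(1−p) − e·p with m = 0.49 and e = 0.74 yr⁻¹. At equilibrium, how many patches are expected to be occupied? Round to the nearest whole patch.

p* = m/(m+e) = 0.49/1.2300 = 0.3984.
Expected occupied patches = N × p* = 84 × 0.3984 = 33.46 ≈ 33.

33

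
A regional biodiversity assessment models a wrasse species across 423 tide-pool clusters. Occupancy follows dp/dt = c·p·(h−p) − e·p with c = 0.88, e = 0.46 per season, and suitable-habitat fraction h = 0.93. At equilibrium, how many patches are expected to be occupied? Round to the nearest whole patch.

p* = h − e/c = 0.93 − 0.5227 = 0.4073.
Expected occupied patches = N × p* = 423 × 0.4073 = 172.28 ≈ 172.

172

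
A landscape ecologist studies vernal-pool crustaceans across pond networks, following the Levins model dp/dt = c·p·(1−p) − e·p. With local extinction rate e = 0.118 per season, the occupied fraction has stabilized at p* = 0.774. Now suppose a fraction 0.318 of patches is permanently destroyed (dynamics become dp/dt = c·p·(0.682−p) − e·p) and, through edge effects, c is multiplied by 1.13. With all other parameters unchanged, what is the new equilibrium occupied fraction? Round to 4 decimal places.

Balance c(1−p*) = e gives c = e/(1 − 0.77400) = 0.118/0.22600 = 0.52212.
New p* = 0.682 − e/c = 0.682 − 0.11800/0.59000 = 0.48200.

0.4820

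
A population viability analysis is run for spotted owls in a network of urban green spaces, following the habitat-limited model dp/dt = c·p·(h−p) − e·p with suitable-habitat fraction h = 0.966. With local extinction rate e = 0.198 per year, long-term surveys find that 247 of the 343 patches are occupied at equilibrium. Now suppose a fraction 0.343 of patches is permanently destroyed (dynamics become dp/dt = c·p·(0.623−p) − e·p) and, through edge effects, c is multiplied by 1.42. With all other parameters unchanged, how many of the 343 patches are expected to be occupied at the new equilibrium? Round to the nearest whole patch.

154

Observed p* = 247/343 = 0.72012.
Balance c(h−p*) = e gives c = e/(0.966 − 0.72012) = 0.198/0.24588 = 0.80527.
New p* = 0.623 − e/c = 0.623 − 0.19800/1.14348 = 0.44984.
Expected occupied = 343 × 0.44984 = 154.30 ≈ 154.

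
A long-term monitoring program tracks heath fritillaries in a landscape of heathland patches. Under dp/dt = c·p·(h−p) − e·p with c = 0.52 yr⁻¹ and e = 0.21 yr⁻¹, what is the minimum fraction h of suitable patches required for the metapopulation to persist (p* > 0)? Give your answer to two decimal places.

p* = h − e/c is positive only when h > e/c.
h_min = e/c = 0.21/0.52 = 0.4038.

0.40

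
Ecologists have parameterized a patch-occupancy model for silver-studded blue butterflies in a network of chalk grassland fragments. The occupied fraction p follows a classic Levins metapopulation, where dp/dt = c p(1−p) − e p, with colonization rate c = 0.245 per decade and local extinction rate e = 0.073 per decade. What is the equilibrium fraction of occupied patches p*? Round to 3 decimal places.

Setting dp/dt = 0 and dividing through by p* gives c·(1−p*) = e.
So p* = 1 − e/c = 1 − 0.073/0.245 = 1 − 0.2980 = 0.7020.

0.702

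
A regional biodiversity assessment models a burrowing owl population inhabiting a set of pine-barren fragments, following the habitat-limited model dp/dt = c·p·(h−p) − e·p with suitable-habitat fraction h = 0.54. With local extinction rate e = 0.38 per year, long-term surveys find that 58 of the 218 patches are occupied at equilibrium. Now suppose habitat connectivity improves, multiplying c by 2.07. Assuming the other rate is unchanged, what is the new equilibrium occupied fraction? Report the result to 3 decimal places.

Observed p* = 58/218 = 0.26606.
Balance c(h−p*) = e gives c = e/(0.54 − 0.26606) = 0.38/0.27394 = 1.38717.
New p* = 0.54 − e/c = 0.54 − 0.38000/2.87144 = 0.40766.

0.408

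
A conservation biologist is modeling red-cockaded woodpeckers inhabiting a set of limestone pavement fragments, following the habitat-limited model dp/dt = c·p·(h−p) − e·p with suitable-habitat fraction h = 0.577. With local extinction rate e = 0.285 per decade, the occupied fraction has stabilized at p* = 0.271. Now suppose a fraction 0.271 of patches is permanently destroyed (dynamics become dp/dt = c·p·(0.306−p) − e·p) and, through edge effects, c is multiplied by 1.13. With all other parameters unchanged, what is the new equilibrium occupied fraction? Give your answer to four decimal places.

0.0352

Balance c(h−p*) = e gives c = e/(0.577 − 0.27100) = 0.285/0.30600 = 0.93137.
New p* = 0.306 − e/c = 0.306 − 0.28500/1.05245 = 0.03520.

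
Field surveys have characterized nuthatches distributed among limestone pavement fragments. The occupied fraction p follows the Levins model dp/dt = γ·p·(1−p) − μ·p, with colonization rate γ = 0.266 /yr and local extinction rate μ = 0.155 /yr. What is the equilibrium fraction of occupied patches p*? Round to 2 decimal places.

At equilibrium, colonization balances extinction: γ·p*·(1−p*) = μ·p*.
So p* = 1 − μ/γ = 1 − 0.155/0.266 = 1 − 0.5827 = 0.4173.

0.42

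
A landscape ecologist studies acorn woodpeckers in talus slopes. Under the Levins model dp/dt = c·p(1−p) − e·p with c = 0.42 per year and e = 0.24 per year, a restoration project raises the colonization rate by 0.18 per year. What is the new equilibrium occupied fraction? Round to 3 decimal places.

0.600

Before: p* = 1 − 0.24/0.42 = 0.4286.
After the change, c = 0.6, e = 0.24, so p* = 1 − 0.24/0.6 = 0.6000.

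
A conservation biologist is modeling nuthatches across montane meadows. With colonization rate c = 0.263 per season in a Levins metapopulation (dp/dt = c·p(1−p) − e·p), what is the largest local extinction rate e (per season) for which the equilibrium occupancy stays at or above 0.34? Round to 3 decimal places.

1 − e/c ≥ 0.34 ⇒ e ≤ c(1 − 0.34) = 0.263 × 0.6600.
e_max = 0.1736.

0.174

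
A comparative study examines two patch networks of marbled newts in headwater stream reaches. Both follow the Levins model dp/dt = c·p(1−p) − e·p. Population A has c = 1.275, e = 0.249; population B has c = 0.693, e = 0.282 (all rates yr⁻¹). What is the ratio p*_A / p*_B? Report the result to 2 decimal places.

A: p*_A = 1 − 0.249/1.275 = 0.8047.
B: p*_B = 1 − 0.282/0.693 = 0.5931.
p*_A / p*_B = 0.8047/0.5931 = 1.3568.

1.36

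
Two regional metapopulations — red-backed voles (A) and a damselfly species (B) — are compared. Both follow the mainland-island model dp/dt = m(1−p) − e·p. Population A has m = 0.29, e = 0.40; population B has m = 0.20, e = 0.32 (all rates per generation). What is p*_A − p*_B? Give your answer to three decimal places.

A: p*_A = m/(m+e) = 0.29/0.6900 = 0.4203.
B: p*_B = 0.20/0.5200 = 0.3846.
p*_A − p*_B = 0.4203 − 0.3846 = 0.0357.

0.036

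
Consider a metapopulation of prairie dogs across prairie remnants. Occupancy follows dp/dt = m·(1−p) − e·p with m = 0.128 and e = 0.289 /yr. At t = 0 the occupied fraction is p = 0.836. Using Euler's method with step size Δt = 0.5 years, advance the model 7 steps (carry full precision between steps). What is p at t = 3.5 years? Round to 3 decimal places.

Update rule: p ← p + [m·(1−p) − e·p]·Δt with Δt = 0.5.
t = 0.5: p = 0.83600 + (-0.11031) = 0.72569
t = 1: p = 0.72569 + (-0.08731) = 0.63839
t = 1.5: p = 0.63839 + (-0.06910) = 0.56928
t = 2: p = 0.56928 + (-0.05470) = 0.51459
t = 2.5: p = 0.51459 + (-0.04329) = 0.47130
t = 3: p = 0.47130 + (-0.03427) = 0.43703
t = 3.5: p = 0.43703 + (-0.02712) = 0.40991

0.410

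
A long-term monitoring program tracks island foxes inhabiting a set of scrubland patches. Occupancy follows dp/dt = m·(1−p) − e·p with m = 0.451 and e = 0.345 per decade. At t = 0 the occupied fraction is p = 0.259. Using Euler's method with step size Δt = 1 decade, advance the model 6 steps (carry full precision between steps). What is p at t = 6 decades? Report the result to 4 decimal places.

Update rule: p ← p + [m·(1−p) − e·p]·Δt with Δt = 1.
t = 1: p = 0.25900 + (+0.24484) = 0.50384
t = 2: p = 0.50384 + (+0.04995) = 0.55378
t = 3: p = 0.55378 + (+0.01019) = 0.56397
t = 4: p = 0.56397 + (+0.00208) = 0.56605
t = 5: p = 0.56605 + (+0.00042) = 0.56647
t = 6: p = 0.56647 + (+0.00009) = 0.56656

0.5666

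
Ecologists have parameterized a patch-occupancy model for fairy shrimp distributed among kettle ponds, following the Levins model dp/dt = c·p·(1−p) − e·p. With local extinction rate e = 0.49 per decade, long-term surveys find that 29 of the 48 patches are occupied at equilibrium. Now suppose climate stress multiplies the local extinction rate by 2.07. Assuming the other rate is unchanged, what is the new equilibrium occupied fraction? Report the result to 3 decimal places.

0.181

Observed p* = 29/48 = 0.60417.
Balance c(1−p*) = e gives c = e/(1 − 0.60417) = 0.49/0.39583 = 1.23791.
New p* = 1 − e/c = 1 − 1.01430/1.23791 = 0.18064.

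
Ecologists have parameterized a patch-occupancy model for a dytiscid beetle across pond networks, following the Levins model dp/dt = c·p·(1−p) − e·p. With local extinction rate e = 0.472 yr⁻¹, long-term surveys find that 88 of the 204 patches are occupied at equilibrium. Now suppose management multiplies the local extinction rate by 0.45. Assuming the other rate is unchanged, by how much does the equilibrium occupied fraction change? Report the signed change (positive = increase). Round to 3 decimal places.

Observed p* = 88/204 = 0.43137.
Balance c(1−p*) = e gives c = e/(1 − 0.43137) = 0.472/0.56863 = 0.83007.
New p* = 1 − e/c = 1 − 0.21240/0.83007 = 0.74412.
Δp* = 0.74412 − 0.43137 = +0.31275.

0.313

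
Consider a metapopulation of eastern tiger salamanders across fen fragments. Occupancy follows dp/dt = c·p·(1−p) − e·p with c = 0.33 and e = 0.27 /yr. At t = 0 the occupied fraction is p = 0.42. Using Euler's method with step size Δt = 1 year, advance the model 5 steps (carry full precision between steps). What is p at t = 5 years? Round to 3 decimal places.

Update rule: p ← p + [c·p·(1−p) − e·p]·Δt with Δt = 1.
  1  |  dp/dt·Δt = -0.033012  |  p_1 = 0.386988
  2  |  dp/dt·Δt = -0.026201  |  p_2 = 0.360787
  3  |  dp/dt·Δt = -0.021308  |  p_3 = 0.339479
  4  |  dp/dt·Δt = -0.017662  |  p_4 = 0.321816
  5  |  dp/dt·Δt = -0.014868  |  p_5 = 0.306949

0.307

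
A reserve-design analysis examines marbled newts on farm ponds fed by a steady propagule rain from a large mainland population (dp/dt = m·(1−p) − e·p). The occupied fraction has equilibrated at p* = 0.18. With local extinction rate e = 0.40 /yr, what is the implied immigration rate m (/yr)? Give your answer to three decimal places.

0.088

At equilibrium m(1−p*) = e·p*, so m = e·p*/(1−p*).
m = 0.40 × 0.18 / 0.8200 = 0.0720/0.8200 = 0.0878.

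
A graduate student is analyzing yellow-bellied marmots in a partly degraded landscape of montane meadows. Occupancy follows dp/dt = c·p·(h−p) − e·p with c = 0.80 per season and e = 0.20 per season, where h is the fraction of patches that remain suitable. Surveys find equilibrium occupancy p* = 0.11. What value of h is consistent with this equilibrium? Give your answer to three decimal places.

At equilibrium c(h−p*) = e, so h = p* + e/c.
h = 0.11 + 0.20/0.80 = 0.11 + 0.2500 = 0.3600.

0.360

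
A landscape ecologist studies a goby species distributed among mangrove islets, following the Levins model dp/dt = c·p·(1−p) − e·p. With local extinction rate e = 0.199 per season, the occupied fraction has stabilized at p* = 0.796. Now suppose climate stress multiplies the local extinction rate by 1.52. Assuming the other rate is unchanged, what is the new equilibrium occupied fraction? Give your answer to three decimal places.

0.690

Balance c(1−p*) = e gives c = e/(1 − 0.79600) = 0.199/0.20400 = 0.97549.
New p* = 1 − e/c = 1 − 0.30248/0.97549 = 0.68992.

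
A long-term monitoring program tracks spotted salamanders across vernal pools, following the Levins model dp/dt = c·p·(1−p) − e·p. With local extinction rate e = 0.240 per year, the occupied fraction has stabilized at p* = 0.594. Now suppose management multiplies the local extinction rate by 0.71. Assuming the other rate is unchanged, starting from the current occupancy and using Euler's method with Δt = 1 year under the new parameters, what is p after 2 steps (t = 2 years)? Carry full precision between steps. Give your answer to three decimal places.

Balance c(1−p*) = e gives c = e/(1 − 0.59400) = 0.240/0.40600 = 0.59113.
Starting from p₀ = 0.59400; update p ← p + (dp/dt)·Δt with the new parameters.
t = 1: p = 0.59400 + (+0.04134) = 0.63534
t = 2: p = 0.63534 + (+0.02869) = 0.66404

0.664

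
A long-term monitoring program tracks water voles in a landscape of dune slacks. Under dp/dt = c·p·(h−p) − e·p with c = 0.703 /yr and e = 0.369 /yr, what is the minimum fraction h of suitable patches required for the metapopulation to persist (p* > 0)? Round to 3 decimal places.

0.525

p* = h − e/c is positive only when h > e/c.
h_min = e/c = 0.369/0.703 = 0.5249.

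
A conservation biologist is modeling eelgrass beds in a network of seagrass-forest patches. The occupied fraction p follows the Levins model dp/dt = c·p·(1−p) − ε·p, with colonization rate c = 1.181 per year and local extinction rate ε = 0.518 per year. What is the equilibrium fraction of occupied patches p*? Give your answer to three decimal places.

At equilibrium, colonization balances extinction: c·p*·(1−p*) = ε·p*.
So p* = 1 − ε/c = 1 − 0.518/1.181 = 1 − 0.4386 = 0.5614.

0.561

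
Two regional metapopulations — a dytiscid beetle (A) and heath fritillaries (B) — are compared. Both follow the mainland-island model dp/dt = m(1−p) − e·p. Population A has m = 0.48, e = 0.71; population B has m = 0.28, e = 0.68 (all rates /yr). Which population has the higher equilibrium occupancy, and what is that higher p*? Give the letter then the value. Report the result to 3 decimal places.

A, 0.403

A: p*_A = m/(m+e) = 0.48/1.1900 = 0.4034.
B: p*_B = 0.28/0.9600 = 0.2917.
A is higher at 0.4034.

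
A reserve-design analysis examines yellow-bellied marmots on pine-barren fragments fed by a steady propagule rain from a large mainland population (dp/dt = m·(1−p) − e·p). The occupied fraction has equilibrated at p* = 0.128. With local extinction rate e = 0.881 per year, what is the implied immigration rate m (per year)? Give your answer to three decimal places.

0.129

At equilibrium m(1−p*) = e·p*, so m = e·p*/(1−p*).
m = 0.881 × 0.128 / 0.8720 = 0.1128/0.8720 = 0.1293.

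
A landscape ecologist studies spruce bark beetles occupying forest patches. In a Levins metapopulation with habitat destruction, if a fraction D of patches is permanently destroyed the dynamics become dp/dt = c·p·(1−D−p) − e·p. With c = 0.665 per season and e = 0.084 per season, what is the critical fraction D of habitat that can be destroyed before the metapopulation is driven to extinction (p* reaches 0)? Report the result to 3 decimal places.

0.874

The nontrivial equilibrium is p* = (1−D) − e/c; extinction occurs when this hits zero.
So D_crit = 1 − e/c = 1 − 0.084/0.665 = 1 − 0.1263 = 0.8737.
Note this equals the original equilibrium occupancy — the Levins extinction-debt result.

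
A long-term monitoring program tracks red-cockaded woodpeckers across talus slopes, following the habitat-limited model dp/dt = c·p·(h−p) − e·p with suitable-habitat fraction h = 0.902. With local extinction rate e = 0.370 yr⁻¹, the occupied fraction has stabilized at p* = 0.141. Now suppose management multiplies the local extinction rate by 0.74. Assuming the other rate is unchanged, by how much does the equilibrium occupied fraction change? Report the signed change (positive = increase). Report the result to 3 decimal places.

0.198

Balance c(h−p*) = e gives c = e/(0.902 − 0.14100) = 0.370/0.76100 = 0.48620.
New p* = 0.902 − e/c = 0.902 − 0.27380/0.48620 = 0.33886.
Δp* = 0.33886 − 0.14100 = +0.19786.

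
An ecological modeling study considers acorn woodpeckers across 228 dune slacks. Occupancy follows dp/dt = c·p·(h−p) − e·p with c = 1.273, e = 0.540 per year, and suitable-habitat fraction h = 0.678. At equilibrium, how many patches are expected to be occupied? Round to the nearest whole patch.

58

p* = h − e/c = 0.678 − 0.4242 = 0.2538.
Expected occupied patches = N × p* = 228 × 0.2538 = 57.87 ≈ 58.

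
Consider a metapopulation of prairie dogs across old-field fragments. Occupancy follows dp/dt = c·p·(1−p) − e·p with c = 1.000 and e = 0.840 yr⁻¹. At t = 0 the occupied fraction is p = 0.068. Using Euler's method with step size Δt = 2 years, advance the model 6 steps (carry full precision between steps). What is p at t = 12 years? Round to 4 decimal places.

0.1356

Update rule: p ← p + [c·p·(1−p) − e·p]·Δt with Δt = 2.
  1  |  dp/dt·Δt = +0.012512  |  p_1 = 0.080512
  2  |  dp/dt·Δt = +0.012799  |  p_2 = 0.093311
  3  |  dp/dt·Δt = +0.012446  |  p_3 = 0.105757
  4  |  dp/dt·Δt = +0.011473  |  p_4 = 0.117230
  5  |  dp/dt·Δt = +0.010028  |  p_5 = 0.127258
  6  |  dp/dt·Δt = +0.008333  |  p_6 = 0.135591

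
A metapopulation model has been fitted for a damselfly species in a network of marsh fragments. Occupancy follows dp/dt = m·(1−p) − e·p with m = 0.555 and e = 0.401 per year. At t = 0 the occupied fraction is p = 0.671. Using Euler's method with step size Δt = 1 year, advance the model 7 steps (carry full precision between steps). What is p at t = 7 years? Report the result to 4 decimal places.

Update rule: p ← p + [m·(1−p) − e·p]·Δt with Δt = 1.
step 1: Δp = -0.08648, p = 0.58452
step 2: Δp = -0.00380, p = 0.58072
step 3: Δp = -0.00017, p = 0.58055
step 4: Δp = -0.00001, p = 0.58054
step 5: Δp = -0.00000, p = 0.58054
step 6: Δp = -0.00000, p = 0.58054
step 7: Δp = -0.00000, p = 0.58054

0.5805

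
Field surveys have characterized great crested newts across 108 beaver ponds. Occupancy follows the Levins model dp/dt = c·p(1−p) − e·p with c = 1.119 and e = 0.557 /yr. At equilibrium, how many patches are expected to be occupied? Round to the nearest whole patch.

54

p* = 1 − e/c = 1 − 0.557/1.119 = 0.5022.
Expected occupied patches = N × p* = 108 × 0.5022 = 54.24 ≈ 54.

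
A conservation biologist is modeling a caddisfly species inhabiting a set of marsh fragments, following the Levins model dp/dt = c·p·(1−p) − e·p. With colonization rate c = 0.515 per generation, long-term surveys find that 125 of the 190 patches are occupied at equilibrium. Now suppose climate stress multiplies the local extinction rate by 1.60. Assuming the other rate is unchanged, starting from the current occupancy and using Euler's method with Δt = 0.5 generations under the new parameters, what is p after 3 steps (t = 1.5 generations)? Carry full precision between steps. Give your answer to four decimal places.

Observed p* = 125/190 = 0.65789.
Balance c(1−p*) = e gives e = 0.515×(1 − 0.65789) = 0.17618.
Starting from p₀ = 0.65789; update p ← p + (dp/dt)·Δt with the new parameters.
  1  |  dp/dt·Δt = -0.034773  |  p_1 = 0.623122
  2  |  dp/dt·Δt = -0.027356  |  p_2 = 0.595766
  3  |  dp/dt·Δt = -0.021958  |  p_3 = 0.573808

0.5738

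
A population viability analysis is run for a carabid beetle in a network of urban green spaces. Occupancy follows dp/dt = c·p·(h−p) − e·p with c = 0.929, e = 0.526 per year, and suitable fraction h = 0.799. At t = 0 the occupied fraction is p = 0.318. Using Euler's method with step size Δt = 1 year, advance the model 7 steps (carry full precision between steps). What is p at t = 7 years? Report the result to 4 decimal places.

0.2438

Update rule: p ← p + [c·p·(h−p) − e·p]·Δt with Δt = 1.
step 1: Δp = -0.02517, p = 0.29283
step 2: Δp = -0.01633, p = 0.27650
step 3: Δp = -0.01123, p = 0.26527
step 4: Δp = -0.00800, p = 0.25727
step 5: Δp = -0.00585, p = 0.25142
step 6: Δp = -0.00435, p = 0.24707
step 7: Δp = -0.00328, p = 0.24380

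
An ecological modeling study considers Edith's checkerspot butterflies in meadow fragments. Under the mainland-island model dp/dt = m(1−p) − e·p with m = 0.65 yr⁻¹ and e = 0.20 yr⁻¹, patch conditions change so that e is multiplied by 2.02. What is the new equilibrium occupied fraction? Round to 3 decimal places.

0.617

Before: p* = 0.65/(0.65+0.20) = 0.7647.
After: m = 0.65, e = 0.404; p* = 0.65/1.0540 = 0.6167.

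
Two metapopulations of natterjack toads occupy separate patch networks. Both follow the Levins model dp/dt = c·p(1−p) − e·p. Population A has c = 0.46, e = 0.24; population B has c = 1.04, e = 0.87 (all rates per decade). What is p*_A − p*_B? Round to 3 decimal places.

A: p*_A = 1 − 0.24/0.46 = 0.4783.
B: p*_B = 1 − 0.87/1.04 = 0.1635.
p*_A − p*_B = 0.4783 − 0.1635 = 0.3148.

0.315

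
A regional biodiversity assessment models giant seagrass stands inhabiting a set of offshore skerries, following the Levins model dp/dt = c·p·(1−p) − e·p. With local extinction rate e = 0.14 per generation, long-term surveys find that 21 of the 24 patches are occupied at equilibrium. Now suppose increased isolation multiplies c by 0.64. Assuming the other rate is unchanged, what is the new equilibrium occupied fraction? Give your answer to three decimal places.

0.805

Observed p* = 21/24 = 0.87500.
Balance c(1−p*) = e gives c = e/(1 − 0.87500) = 0.14/0.12500 = 1.12000.
New p* = 1 − e/c = 1 − 0.14000/0.71680 = 0.80469.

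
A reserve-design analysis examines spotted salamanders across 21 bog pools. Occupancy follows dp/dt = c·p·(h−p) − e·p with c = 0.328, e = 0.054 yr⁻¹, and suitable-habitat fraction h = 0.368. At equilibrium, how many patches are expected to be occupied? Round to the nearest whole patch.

4

p* = h − e/c = 0.368 − 0.1646 = 0.2034.
Expected occupied patches = N × p* = 21 × 0.2034 = 4.27 ≈ 4.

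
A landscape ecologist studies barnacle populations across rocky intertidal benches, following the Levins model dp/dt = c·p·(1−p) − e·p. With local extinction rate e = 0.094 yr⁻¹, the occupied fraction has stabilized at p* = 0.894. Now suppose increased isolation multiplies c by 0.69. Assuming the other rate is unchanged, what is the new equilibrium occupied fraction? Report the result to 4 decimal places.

Balance c(1−p*) = e gives c = e/(1 − 0.89400) = 0.094/0.10600 = 0.88679.
New p* = 1 − e/c = 1 − 0.09400/0.61189 = 0.84638.

0.8464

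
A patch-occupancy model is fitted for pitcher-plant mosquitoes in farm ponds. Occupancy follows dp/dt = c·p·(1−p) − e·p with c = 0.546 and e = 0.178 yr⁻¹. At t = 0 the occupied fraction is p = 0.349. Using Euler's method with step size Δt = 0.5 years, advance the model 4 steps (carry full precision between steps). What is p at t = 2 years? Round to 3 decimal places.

0.468

Update rule: p ← p + [c·p·(1−p) − e·p]·Δt with Δt = 0.5.
p: 0.34900 → 0.37996  (Δp = +0.03096)
p: 0.37996 → 0.41046  (Δp = +0.03050)
p: 0.41046 → 0.43999  (Δp = +0.02953)
p: 0.43999 → 0.46810  (Δp = +0.02811)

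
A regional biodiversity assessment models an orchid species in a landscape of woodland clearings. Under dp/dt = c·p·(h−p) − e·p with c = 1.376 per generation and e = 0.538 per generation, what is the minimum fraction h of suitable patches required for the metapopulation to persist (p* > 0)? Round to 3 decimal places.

p* = h − e/c is positive only when h > e/c.
h_min = e/c = 0.538/1.376 = 0.3910.

0.391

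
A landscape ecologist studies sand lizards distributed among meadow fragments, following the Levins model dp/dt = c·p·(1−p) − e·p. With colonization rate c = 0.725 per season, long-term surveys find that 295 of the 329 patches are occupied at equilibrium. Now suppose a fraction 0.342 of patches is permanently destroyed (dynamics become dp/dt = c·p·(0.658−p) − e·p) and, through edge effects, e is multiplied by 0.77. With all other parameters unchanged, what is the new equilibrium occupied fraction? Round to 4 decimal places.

0.5784

Observed p* = 295/329 = 0.89666.
Balance c(1−p*) = e gives e = 0.725×(1 − 0.89666) = 0.07492.
New p* = 0.658 − e/c = 0.658 − 0.05769/0.72500 = 0.57843.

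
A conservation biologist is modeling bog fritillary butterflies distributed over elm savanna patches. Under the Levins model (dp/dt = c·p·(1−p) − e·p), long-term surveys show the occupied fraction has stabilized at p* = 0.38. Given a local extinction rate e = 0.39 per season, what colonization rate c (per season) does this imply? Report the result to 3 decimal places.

At equilibrium c(1−p*) = e, so c = e/(1−p*).
c = 0.39/(1 − 0.38) = 0.39/0.6200 = 0.6290.

0.629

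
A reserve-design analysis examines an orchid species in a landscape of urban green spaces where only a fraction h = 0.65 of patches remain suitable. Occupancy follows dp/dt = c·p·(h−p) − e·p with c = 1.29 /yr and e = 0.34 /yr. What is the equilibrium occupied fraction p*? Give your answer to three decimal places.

Setting dp/dt = 0 and dividing by p* gives c·(h−p*) = e.
So p* = h − e/c = 0.65 − 0.34/1.29 = 0.65 − 0.2636 = 0.3864.

0.386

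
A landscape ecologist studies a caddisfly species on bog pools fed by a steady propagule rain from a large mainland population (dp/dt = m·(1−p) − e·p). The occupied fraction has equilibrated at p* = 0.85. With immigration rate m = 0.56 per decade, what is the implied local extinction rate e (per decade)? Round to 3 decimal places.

0.099

At equilibrium m(1−p*) = e·p*, so e = m(1−p*)/p*.
e = 0.56 × 0.1500 / 0.85 = 0.0988.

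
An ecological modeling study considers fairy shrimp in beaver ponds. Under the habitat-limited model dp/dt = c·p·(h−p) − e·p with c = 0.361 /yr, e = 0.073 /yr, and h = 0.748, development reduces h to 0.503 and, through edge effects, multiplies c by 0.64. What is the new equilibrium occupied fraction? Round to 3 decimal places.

0.187

Before: p* = h − e/c = 0.748 − 0.073/0.361 = 0.748 − 0.2022 = 0.5458.
After: c = 0.23104, e = 0.073, h = 0.503; p* = 0.503 − 0.073/0.23104 = 0.1870.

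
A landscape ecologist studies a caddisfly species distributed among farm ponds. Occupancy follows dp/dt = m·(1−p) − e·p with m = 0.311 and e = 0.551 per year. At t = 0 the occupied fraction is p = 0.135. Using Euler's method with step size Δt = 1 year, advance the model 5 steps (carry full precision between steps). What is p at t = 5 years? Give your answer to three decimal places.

Update rule: p ← p + [m·(1−p) − e·p]·Δt with Δt = 1.
step 1: Δp = +0.19463, p = 0.32963
step 2: Δp = +0.02686, p = 0.35649
step 3: Δp = +0.00371, p = 0.36020
step 4: Δp = +0.00051, p = 0.36071
step 5: Δp = +0.00007, p = 0.36078

0.361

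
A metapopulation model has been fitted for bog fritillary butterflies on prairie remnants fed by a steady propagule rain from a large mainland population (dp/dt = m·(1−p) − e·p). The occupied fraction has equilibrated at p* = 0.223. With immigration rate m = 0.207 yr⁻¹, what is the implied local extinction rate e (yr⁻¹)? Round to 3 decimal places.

0.721

At equilibrium m(1−p*) = e·p*, so e = m(1−p*)/p*.
e = 0.207 × 0.7770 / 0.223 = 0.7213.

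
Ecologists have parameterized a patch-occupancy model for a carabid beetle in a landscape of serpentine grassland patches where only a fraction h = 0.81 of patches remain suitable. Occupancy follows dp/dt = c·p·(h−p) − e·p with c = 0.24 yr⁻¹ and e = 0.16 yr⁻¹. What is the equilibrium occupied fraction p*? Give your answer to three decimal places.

0.143

Setting dp/dt = 0 and dividing by p* gives c·(h−p*) = e.
So p* = h − e/c = 0.81 − 0.16/0.24 = 0.81 − 0.6667 = 0.1433.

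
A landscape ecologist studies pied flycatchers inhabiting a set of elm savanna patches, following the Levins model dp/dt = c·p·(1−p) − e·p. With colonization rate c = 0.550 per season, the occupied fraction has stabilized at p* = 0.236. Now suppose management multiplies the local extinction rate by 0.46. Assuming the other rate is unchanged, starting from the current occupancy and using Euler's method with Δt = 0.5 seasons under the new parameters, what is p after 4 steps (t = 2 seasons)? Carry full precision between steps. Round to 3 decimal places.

0.348

Balance c(1−p*) = e gives e = 0.550×(1 − 0.23600) = 0.42020.
Starting from p₀ = 0.23600; update p ← p + (dp/dt)·Δt with the new parameters.
p: 0.23600 → 0.26278  (Δp = +0.02678)
p: 0.26278 → 0.29065  (Δp = +0.02788)
p: 0.29065 → 0.31926  (Δp = +0.02861)
p: 0.31926 → 0.34817  (Δp = +0.02891)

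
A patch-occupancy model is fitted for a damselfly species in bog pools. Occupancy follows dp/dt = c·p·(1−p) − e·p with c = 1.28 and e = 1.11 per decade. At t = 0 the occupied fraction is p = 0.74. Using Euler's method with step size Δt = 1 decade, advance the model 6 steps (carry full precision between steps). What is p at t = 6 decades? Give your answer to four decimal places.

Update rule: p ← p + [c·p·(1−p) − e·p]·Δt with Δt = 1.
p: 0.74000 → 0.16487  (Δp = -0.57513)
p: 0.16487 → 0.15811  (Δp = -0.00677)
p: 0.15811 → 0.15299  (Δp = -0.00512)
p: 0.15299 → 0.14904  (Δp = -0.00395)
p: 0.14904 → 0.14594  (Δp = -0.00310)
p: 0.14594 → 0.14349  (Δp = -0.00245)

0.1435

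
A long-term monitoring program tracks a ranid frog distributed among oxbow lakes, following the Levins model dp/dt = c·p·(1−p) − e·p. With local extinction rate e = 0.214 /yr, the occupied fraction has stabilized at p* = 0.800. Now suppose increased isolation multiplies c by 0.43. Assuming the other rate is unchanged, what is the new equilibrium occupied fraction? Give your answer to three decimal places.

0.535

Balance c(1−p*) = e gives c = e/(1 − 0.80000) = 0.214/0.20000 = 1.07000.
New p* = 1 − e/c = 1 − 0.21400/0.46010 = 0.53488.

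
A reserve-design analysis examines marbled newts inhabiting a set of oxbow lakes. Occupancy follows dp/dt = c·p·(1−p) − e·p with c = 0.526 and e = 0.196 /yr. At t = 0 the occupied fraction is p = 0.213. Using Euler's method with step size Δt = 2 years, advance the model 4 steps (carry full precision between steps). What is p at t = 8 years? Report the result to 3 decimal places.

0.569

Update rule: p ← p + [c·p·(1−p) − e·p]·Δt with Δt = 2.
  1  |  dp/dt·Δt = +0.092852  |  p_1 = 0.305852
  2  |  dp/dt·Δt = +0.103453  |  p_2 = 0.409304
  3  |  dp/dt·Δt = +0.093899  |  p_3 = 0.503204
  4  |  dp/dt·Δt = +0.065733  |  p_4 = 0.568937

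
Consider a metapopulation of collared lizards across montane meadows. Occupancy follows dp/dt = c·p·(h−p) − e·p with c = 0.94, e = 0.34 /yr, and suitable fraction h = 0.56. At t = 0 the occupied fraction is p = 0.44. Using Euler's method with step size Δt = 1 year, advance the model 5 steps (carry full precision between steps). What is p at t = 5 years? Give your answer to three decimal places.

Update rule: p ← p + [c·p·(h−p) − e·p]·Δt with Δt = 1.
t = 1: p = 0.44000 + (-0.09997) = 0.34003
t = 2: p = 0.34003 + (-0.04530) = 0.29473
t = 3: p = 0.29473 + (-0.02672) = 0.26801
t = 4: p = 0.26801 + (-0.01756) = 0.25045
t = 5: p = 0.25045 + (-0.01228) = 0.23817

0.238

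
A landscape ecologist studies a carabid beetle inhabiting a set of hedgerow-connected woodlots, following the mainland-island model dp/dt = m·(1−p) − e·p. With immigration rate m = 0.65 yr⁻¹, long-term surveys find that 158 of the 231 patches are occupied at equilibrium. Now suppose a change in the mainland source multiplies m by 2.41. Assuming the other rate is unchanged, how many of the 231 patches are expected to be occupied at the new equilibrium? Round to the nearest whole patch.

Observed p* = 158/231 = 0.68398.
Balance m(1−p*) = e·p* gives e = m(1−p*)/p* = 0.65×0.31602/0.68398 = 0.30032.
New p* = m/(m+e) = 1.56650/(1.56650+0.30032) = 0.83913.
Expected occupied = 231 × 0.83913 = 193.84 ≈ 194.

194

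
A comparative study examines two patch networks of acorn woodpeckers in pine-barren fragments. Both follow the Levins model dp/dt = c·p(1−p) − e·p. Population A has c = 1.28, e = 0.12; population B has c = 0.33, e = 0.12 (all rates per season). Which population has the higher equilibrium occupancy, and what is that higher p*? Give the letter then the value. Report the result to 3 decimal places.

A, 0.906

A: p*_A = 1 − 0.12/1.28 = 0.9062.
B: p*_B = 1 − 0.12/0.33 = 0.6364.
A is higher at 0.9062.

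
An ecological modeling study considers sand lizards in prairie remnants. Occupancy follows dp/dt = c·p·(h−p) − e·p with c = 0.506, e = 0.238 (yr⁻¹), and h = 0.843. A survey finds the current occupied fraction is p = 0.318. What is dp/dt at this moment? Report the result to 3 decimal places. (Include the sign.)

Colonization term: c·p·(h−p) = 0.506×0.318×0.5250 = 0.08448.
Extinction term: e·p = 0.07568.
dp/dt = 0.08448 − 0.07568 = 0.00879.

0.009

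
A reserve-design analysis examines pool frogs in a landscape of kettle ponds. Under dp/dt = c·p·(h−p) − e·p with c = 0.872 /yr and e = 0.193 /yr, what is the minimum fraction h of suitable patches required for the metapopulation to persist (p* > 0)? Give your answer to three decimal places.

p* = h − e/c is positive only when h > e/c.
h_min = e/c = 0.193/0.872 = 0.2213.

0.221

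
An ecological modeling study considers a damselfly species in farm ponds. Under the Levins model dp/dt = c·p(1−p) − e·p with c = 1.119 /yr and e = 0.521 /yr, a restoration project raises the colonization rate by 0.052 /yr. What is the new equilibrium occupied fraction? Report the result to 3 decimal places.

0.555

Before: p* = 1 − 0.521/1.119 = 0.5344.
After the change, c = 1.171, e = 0.521, so p* = 1 − 0.521/1.171 = 0.5551.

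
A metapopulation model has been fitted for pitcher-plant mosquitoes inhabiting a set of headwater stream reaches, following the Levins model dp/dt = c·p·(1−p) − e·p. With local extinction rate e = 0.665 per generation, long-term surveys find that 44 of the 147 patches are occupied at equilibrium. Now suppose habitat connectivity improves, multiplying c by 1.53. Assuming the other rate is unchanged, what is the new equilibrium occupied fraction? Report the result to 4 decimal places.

Observed p* = 44/147 = 0.29932.
Balance c(1−p*) = e gives c = e/(1 − 0.29932) = 0.665/0.70068 = 0.94908.
New p* = 1 − e/c = 1 − 0.66500/1.45209 = 0.54204.

0.5420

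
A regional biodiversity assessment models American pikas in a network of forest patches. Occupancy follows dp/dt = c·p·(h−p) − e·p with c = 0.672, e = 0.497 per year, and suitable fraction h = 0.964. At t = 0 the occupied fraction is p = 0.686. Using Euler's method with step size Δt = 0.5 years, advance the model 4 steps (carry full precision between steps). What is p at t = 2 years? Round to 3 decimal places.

0.425

Update rule: p ← p + [c·p·(h−p) − e·p]·Δt with Δt = 0.5.
  1  |  dp/dt·Δt = -0.106393  |  p_1 = 0.579607
  2  |  dp/dt·Δt = -0.069173  |  p_2 = 0.510434
  3  |  dp/dt·Δt = -0.049054  |  p_3 = 0.461381
  4  |  dp/dt·Δt = -0.036735  |  p_4 = 0.424646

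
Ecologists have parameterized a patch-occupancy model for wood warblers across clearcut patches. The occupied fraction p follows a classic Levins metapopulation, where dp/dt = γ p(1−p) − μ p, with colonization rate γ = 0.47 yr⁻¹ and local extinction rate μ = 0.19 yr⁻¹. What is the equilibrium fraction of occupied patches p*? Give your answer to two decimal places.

0.60

At equilibrium, colonization balances extinction: γ·p*·(1−p*) = μ·p*.
So p* = 1 − μ/γ = 1 − 0.19/0.47 = 1 − 0.4043 = 0.5957.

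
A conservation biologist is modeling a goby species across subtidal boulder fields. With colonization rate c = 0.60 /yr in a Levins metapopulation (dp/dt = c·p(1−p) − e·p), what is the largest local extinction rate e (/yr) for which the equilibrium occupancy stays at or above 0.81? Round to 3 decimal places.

1 − e/c ≥ 0.81 ⇒ e ≤ c(1 − 0.81) = 0.60 × 0.1900.
e_max = 0.1140.

0.114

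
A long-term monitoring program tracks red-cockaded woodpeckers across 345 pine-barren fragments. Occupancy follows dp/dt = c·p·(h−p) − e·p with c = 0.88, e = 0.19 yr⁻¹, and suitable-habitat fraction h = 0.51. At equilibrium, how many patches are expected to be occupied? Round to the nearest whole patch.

p* = h − e/c = 0.51 − 0.2159 = 0.2941.
Expected occupied patches = N × p* = 345 × 0.2941 = 101.46 ≈ 101.

101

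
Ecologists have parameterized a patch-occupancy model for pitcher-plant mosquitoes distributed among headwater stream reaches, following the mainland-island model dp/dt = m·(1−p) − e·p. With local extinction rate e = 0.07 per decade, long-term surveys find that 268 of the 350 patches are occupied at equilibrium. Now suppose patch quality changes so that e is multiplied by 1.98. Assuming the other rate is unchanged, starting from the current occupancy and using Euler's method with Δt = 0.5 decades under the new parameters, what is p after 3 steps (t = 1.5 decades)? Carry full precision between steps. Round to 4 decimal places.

Observed p* = 268/350 = 0.76571.
Balance m(1−p*) = e·p* gives m = e·p*/(1−p*) = 0.07×0.76571/0.23429 = 0.22878.
Starting from p₀ = 0.76571; update p ← p + (dp/dt)·Δt with the new parameters.
  1  |  dp/dt·Δt = -0.026264  |  p_1 = 0.739450
  2  |  dp/dt·Δt = -0.021440  |  p_2 = 0.718011
  3  |  dp/dt·Δt = -0.017501  |  p_3 = 0.700509

0.7005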